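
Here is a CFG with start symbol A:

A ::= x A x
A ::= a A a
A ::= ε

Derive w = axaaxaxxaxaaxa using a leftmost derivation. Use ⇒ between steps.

A ⇒ aAa   [A ::= a A a]
aAa ⇒ axAxa   [A ::= x A x]
axAxa ⇒ axaAaxa   [A ::= a A a]
axaAaxa ⇒ axaaAaaxa   [A ::= a A a]
axaaAaaxa ⇒ axaaxAxaaxa   [A ::= x A x]
axaaxAxaaxa ⇒ axaaxaAaxaaxa   [A ::= a A a]
axaaxaAaxaaxa ⇒ axaaxaxAxaxaaxa   [A ::= x A x]
axaaxaxAxaxaaxa ⇒ axaaxaxxaxaaxa   [A ::= ε]

A⇒aAa⇒axAxa⇒axaAaxa⇒axaaAaaxa⇒axaaxAxaaxa⇒axaaxaAaxaaxa⇒axaaxaxAxaxaaxa⇒axaaxaxxaxaaxa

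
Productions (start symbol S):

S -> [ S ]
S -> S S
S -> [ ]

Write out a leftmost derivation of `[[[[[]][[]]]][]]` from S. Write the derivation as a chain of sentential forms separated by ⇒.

S ⇒ [S]   [S -> [ S ]]
[S] ⇒ [SS]   [S -> S S]
[SS] ⇒ [[S]S]   [S -> [ S ]]
[[S]S] ⇒ [[[S]]S]   [S -> [ S ]]
[[[S]]S] ⇒ [[[SS]]S]   [S -> S S]
[[[SS]]S] ⇒ [[[[S]S]]S]   [S -> [ S ]]
[[[[S]S]]S] ⇒ [[[[[]]S]]S]   [S -> [ ]]
[[[[[]]S]]S] ⇒ [[[[[]][S]]]S]   [S -> [ S ]]
[[[[[]][S]]]S] ⇒ [[[[[]][[]]]]S]   [S -> [ ]]
[[[[[]][[]]]]S] ⇒ [[[[[]][[]]]][]]   [S -> [ ]]

S ⇒ [S] ⇒ [SS] ⇒ [[S]S] ⇒ [[[S]]S] ⇒ [[[SS]]S] ⇒ [[[[S]S]]S] ⇒ [[[[[]]S]]S] ⇒ [[[[[]][S]]]S] ⇒ [[[[[]][[]]]]S] ⇒ [[[[[]][[]]]][]]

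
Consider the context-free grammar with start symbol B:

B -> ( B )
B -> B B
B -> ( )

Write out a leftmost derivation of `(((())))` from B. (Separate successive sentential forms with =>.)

B => (B)   [B -> ( B )]
(B) => ((B))   [B -> ( B )]
((B)) => (((B)))   [B -> ( B )]
(((B))) => (((())))   [B -> ( )]

B => (B) => ((B)) => (((B))) => (((())))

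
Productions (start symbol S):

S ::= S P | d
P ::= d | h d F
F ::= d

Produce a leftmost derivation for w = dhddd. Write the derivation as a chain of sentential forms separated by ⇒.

S ⇒ SP ⇒ SPP ⇒ dPP ⇒ dhdFP ⇒ dhddP ⇒ dhddd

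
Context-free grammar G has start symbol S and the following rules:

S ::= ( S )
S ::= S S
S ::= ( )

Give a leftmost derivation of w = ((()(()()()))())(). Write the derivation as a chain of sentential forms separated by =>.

S=>SS=>(S)S=>(SS)S=>((S)S)S=>((SS)S)S=>((()S)S)S=>((()(S))S)S=>((()(SS))S)S=>((()(SSS))S)S=>((()(()SS))S)S=>((()(()()S))S)S=>((()(()()()))S)S=>((()(()()()))())S=>((()(()()()))())()

S => SS   [S ::= S S]
SS => (S)S   [S ::= ( S )]
(S)S => (SS)S   [S ::= S S]
(SS)S => ((S)S)S   [S ::= ( S )]
((S)S)S => ((SS)S)S   [S ::= S S]
((SS)S)S => ((()S)S)S   [S ::= ( )]
((()S)S)S => ((()(S))S)S   [S ::= ( S )]
((()(S))S)S => ((()(SS))S)S   [S ::= S S]
((()(SS))S)S => ((()(SSS))S)S   [S ::= S S]
((()(SSS))S)S => ((()(()SS))S)S   [S ::= ( )]
((()(()SS))S)S => ((()(()()S))S)S   [S ::= ( )]
((()(()()S))S)S => ((()(()()()))S)S   [S ::= ( )]
((()(()()()))S)S => ((()(()()()))())S   [S ::= ( )]
((()(()()()))())S => ((()(()()()))())()   [S ::= ( )]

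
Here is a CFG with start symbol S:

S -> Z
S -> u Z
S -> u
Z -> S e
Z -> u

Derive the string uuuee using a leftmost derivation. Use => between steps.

S => uZ => uSe => uZe => uSee => uuZee => uuuee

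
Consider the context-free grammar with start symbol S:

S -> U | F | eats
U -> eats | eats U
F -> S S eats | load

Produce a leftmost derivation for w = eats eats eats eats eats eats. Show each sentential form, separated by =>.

S => F => S S eats => U S eats => eats U S eats => eats eats U S eats => eats eats eats U S eats => eats eats eats eats S eats => eats eats eats eats eats eats

S => F   [S -> F]
F => S S eats   [F -> S S eats]
S S eats => U S eats   [S -> U]
U S eats => eats U S eats   [U -> eats U]
eats U S eats => eats eats U S eats   [U -> eats U]
eats eats U S eats => eats eats eats U S eats   [U -> eats U]
eats eats eats U S eats => eats eats eats eats S eats   [U -> eats]
eats eats eats eats S eats => eats eats eats eats eats eats   [S -> eats]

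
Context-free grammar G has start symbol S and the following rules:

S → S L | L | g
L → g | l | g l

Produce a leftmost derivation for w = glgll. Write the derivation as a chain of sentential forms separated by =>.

S => SL => SLL => SLLL => LLLL => glLLL => glgLL => glglL => glgll

S => SL   [S → S L]
SL => SLL   [S → S L]
SLL => SLLL   [S → S L]
SLLL => LLLL   [S → L]
LLLL => glLLL   [L → g l]
glLLL => glgLL   [L → g]
glgLL => glglL   [L → l]
glglL => glgll   [L → l]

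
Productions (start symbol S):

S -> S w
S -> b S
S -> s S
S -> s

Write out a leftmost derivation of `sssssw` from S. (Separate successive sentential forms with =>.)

S => sS   [S -> s S]
sS => ssS   [S -> s S]
ssS => sssS   [S -> s S]
sssS => ssssS   [S -> s S]
ssssS => ssssSw   [S -> S w]
ssssSw => sssssw   [S -> s]

S => sS => ssS => sssS => ssssS => ssssSw => sssssw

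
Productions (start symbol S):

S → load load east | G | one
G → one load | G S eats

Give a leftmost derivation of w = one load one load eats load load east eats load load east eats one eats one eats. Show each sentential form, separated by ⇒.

S ⇒ G ⇒ G S eats ⇒ G S eats S eats ⇒ G S eats S eats S eats ⇒ G S eats S eats S eats S eats ⇒ G S eats S eats S eats S eats S eats ⇒ one load S eats S eats S eats S eats S eats ⇒ one load G eats S eats S eats S eats S eats ⇒ one load one load eats S eats S eats S eats S eats ⇒ one load one load eats load load east eats S eats S eats S eats ⇒ one load one load eats load load east eats load load east eats S eats S eats ⇒ one load one load eats load load east eats load load east eats one eats S eats ⇒ one load one load eats load load east eats load load east eats one eats one eats

S ⇒ G   [S → G]
G ⇒ G S eats   [G → G S eats]
G S eats ⇒ G S eats S eats   [G → G S eats]
G S eats S eats ⇒ G S eats S eats S eats   [G → G S eats]
G S eats S eats S eats ⇒ G S eats S eats S eats S eats   [G → G S eats]
G S eats S eats S eats S eats ⇒ G S eats S eats S eats S eats S eats   [G → G S eats]
G S eats S eats S eats S eats S eats ⇒ one load S eats S eats S eats S eats S eats   [G → one load]
one load S eats S eats S eats S eats S eats ⇒ one load G eats S eats S eats S eats S eats   [S → G]
one load G eats S eats S eats S eats S eats ⇒ one load one load eats S eats S eats S eats S eats   [G → one load]
one load one load eats S eats S eats S eats S eats ⇒ one load one load eats load load east eats S eats S eats S eats   [S → load load east]
one load one load eats load load east eats S eats S eats S eats ⇒ one load one load eats load load east eats load load east eats S eats S eats   [S → load load east]
one load one load eats load load east eats load load east eats S eats S eats ⇒ one load one load eats load load east eats load load east eats one eats S eats   [S → one]
one load one load eats load load east eats load load east eats one eats S eats ⇒ one load one load eats load load east eats load load east eats one eats one eats   [S → one]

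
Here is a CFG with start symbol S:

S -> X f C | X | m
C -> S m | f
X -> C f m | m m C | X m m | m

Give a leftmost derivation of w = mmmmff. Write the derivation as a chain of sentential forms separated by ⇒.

S⇒XfC⇒mmCfC⇒mmSmfC⇒mmmmfC⇒mmmmff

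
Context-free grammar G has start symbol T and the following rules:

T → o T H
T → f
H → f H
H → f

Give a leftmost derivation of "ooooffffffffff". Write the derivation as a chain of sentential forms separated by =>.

T => oTH => ooTHH => oooTHHH => ooooTHHHH => oooofHHHH => ooooffHHHH => oooofffHHHH => ooooffffHHHH => oooofffffHHHH => ooooffffffHHHH => oooofffffffHHH => ooooffffffffHH => oooofffffffffH => ooooffffffffff

T => oTH   [T → o T H]
oTH => ooTHH   [T → o T H]
ooTHH => oooTHHH   [T → o T H]
oooTHHH => ooooTHHHH   [T → o T H]
ooooTHHHH => oooofHHHH   [T → f]
oooofHHHH => ooooffHHHH   [H → f H]
ooooffHHHH => oooofffHHHH   [H → f H]
oooofffHHHH => ooooffffHHHH   [H → f H]
ooooffffHHHH => oooofffffHHHH   [H → f H]
oooofffffHHHH => ooooffffffHHHH   [H → f H]
ooooffffffHHHH => oooofffffffHHH   [H → f]
oooofffffffHHH => ooooffffffffHH   [H → f]
ooooffffffffHH => oooofffffffffH   [H → f]
oooofffffffffH => ooooffffffffff   [H → f]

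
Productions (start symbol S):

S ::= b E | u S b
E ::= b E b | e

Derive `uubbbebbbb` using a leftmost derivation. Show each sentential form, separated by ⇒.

S ⇒ uSb ⇒ uuSbb ⇒ uubEbb ⇒ uubbEbbb ⇒ uubbbEbbbb ⇒ uubbbebbbb

S ⇒ uSb   [S ::= u S b]
uSb ⇒ uuSbb   [S ::= u S b]
uuSbb ⇒ uubEbb   [S ::= b E]
uubEbb ⇒ uubbEbbb   [E ::= b E b]
uubbEbbb ⇒ uubbbEbbbb   [E ::= b E b]
uubbbEbbbb ⇒ uubbbebbbb   [E ::= e]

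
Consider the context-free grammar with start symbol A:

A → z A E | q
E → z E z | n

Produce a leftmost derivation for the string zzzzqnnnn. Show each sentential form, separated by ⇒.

A ⇒ zAE ⇒ zzAEE ⇒ zzzAEEE ⇒ zzzzAEEEE ⇒ zzzzqEEEE ⇒ zzzzqnEEE ⇒ zzzzqnnEE ⇒ zzzzqnnnE ⇒ zzzzqnnnn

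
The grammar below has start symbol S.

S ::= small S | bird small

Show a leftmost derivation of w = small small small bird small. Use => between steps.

S => small S   [S ::= small S]
small S => small small S   [S ::= small S]
small small S => small small small S   [S ::= small S]
small small small S => small small small bird small   [S ::= bird small]

S => small S => small small S => small small small S => small small small bird small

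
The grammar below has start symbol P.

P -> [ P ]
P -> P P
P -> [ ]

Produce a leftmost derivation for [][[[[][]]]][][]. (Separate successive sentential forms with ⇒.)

P ⇒ PP   [P -> P P]
PP ⇒ PPP   [P -> P P]
PPP ⇒ []PP   [P -> [ ]]
[]PP ⇒ []PPP   [P -> P P]
[]PPP ⇒ [][P]PP   [P -> [ P ]]
[][P]PP ⇒ [][[P]]PP   [P -> [ P ]]
[][[P]]PP ⇒ [][[[P]]]PP   [P -> [ P ]]
[][[[P]]]PP ⇒ [][[[PP]]]PP   [P -> P P]
[][[[PP]]]PP ⇒ [][[[[]P]]]PP   [P -> [ ]]
[][[[[]P]]]PP ⇒ [][[[[][]]]]PP   [P -> [ ]]
[][[[[][]]]]PP ⇒ [][[[[][]]]][]P   [P -> [ ]]
[][[[[][]]]][]P ⇒ [][[[[][]]]][][]   [P -> [ ]]

P ⇒ PP ⇒ PPP ⇒ []PP ⇒ []PPP ⇒ [][P]PP ⇒ [][[P]]PP ⇒ [][[[P]]]PP ⇒ [][[[PP]]]PP ⇒ [][[[[]P]]]PP ⇒ [][[[[][]]]]PP ⇒ [][[[[][]]]][]P ⇒ [][[[[][]]]][][]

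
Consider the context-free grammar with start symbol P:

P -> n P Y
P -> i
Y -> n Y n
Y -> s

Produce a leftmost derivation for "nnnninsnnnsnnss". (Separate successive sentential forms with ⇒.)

P ⇒ nPY   [P -> n P Y]
nPY ⇒ nnPYY   [P -> n P Y]
nnPYY ⇒ nnnPYYY   [P -> n P Y]
nnnPYYY ⇒ nnnnPYYYY   [P -> n P Y]
nnnnPYYYY ⇒ nnnniYYYY   [P -> i]
nnnniYYYY ⇒ nnnninYnYYY   [Y -> n Y n]
nnnninYnYYY ⇒ nnnninsnYYY   [Y -> s]
nnnninsnYYY ⇒ nnnninsnnYnYY   [Y -> n Y n]
nnnninsnnYnYY ⇒ nnnninsnnnYnnYY   [Y -> n Y n]
nnnninsnnnYnnYY ⇒ nnnninsnnnsnnYY   [Y -> s]
nnnninsnnnsnnYY ⇒ nnnninsnnnsnnsY   [Y -> s]
nnnninsnnnsnnsY ⇒ nnnninsnnnsnnss   [Y -> s]

P ⇒ nPY ⇒ nnPYY ⇒ nnnPYYY ⇒ nnnnPYYYY ⇒ nnnniYYYY ⇒ nnnninYnYYY ⇒ nnnninsnYYY ⇒ nnnninsnnYnYY ⇒ nnnninsnnnYnnYY ⇒ nnnninsnnnsnnYY ⇒ nnnninsnnnsnnsY ⇒ nnnninsnnnsnnss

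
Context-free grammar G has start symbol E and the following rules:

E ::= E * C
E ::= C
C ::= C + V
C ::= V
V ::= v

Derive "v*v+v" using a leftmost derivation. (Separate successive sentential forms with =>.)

E => E*C => C*C => V*C => v*C => v*C+V => v*V+V => v*v+V => v*v+v

E => E*C   [E ::= E * C]
E*C => C*C   [E ::= C]
C*C => V*C   [C ::= V]
V*C => v*C   [V ::= v]
v*C => v*C+V   [C ::= C + V]
v*C+V => v*V+V   [C ::= V]
v*V+V => v*v+V   [V ::= v]
v*v+V => v*v+v   [V ::= v]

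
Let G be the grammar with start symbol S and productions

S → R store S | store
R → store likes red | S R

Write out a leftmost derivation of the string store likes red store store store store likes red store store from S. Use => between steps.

S => R store S => S R store S => R store S R store S => store likes red store S R store S => store likes red store store R store S => store likes red store store S R store S => store likes red store store store R store S => store likes red store store store store likes red store S => store likes red store store store store likes red store store

S => R store S   [S → R store S]
R store S => S R store S   [R → S R]
S R store S => R store S R store S   [S → R store S]
R store S R store S => store likes red store S R store S   [R → store likes red]
store likes red store S R store S => store likes red store store R store S   [S → store]
store likes red store store R store S => store likes red store store S R store S   [R → S R]
store likes red store store S R store S => store likes red store store store R store S   [S → store]
store likes red store store store R store S => store likes red store store store store likes red store S   [R → store likes red]
store likes red store store store store likes red store S => store likes red store store store store likes red store store   [S → store]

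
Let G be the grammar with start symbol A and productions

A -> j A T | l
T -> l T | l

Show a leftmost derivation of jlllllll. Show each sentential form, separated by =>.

A => jAT   [A -> j A T]
jAT => jlT   [A -> l]
jlT => jllT   [T -> l T]
jllT => jlllT   [T -> l T]
jlllT => jllllT   [T -> l T]
jllllT => jlllllT   [T -> l T]
jlllllT => jllllllT   [T -> l T]
jllllllT => jlllllll   [T -> l]

A=>jAT=>jlT=>jllT=>jlllT=>jllllT=>jlllllT=>jllllllT=>jlllllll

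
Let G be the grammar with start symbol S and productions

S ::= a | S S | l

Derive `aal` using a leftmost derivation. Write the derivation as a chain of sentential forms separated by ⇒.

S ⇒ SS ⇒ SSS ⇒ aSS ⇒ aaS ⇒ aal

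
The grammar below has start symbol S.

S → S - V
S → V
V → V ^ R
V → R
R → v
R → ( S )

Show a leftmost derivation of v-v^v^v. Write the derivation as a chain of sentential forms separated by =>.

S=>S-V=>V-V=>R-V=>v-V=>v-V^R=>v-V^R^R=>v-R^R^R=>v-v^R^R=>v-v^v^R=>v-v^v^v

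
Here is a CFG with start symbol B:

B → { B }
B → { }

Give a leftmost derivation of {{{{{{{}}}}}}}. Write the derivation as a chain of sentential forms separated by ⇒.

B ⇒ {B} ⇒ {{B}} ⇒ {{{B}}} ⇒ {{{{B}}}} ⇒ {{{{{B}}}}} ⇒ {{{{{{B}}}}}} ⇒ {{{{{{{}}}}}}}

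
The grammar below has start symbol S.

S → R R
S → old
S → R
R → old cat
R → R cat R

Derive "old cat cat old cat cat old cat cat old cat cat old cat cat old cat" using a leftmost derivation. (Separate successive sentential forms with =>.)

S => R => R cat R => R cat R cat R => R cat R cat R cat R => R cat R cat R cat R cat R => R cat R cat R cat R cat R cat R => old cat cat R cat R cat R cat R cat R => old cat cat old cat cat R cat R cat R cat R => old cat cat old cat cat old cat cat R cat R cat R => old cat cat old cat cat old cat cat old cat cat R cat R => old cat cat old cat cat old cat cat old cat cat old cat cat R => old cat cat old cat cat old cat cat old cat cat old cat cat old cat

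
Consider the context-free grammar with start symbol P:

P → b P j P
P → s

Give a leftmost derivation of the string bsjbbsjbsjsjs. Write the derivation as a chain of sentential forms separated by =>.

P => bPjP => bsjP => bsjbPjP => bsjbbPjPjP => bsjbbsjPjP => bsjbbsjbPjPjP => bsjbbsjbsjPjP => bsjbbsjbsjsjP => bsjbbsjbsjsjs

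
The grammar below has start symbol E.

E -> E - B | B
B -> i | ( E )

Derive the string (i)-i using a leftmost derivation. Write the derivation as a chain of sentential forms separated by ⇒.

E ⇒ E-B   [E -> E - B]
E-B ⇒ B-B   [E -> B]
B-B ⇒ (E)-B   [B -> ( E )]
(E)-B ⇒ (B)-B   [E -> B]
(B)-B ⇒ (i)-B   [B -> i]
(i)-B ⇒ (i)-i   [B -> i]

E⇒E-B⇒B-B⇒(E)-B⇒(B)-B⇒(i)-B⇒(i)-i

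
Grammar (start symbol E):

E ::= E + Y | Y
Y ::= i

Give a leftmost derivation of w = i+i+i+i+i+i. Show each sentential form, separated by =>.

E=>E+Y=>E+Y+Y=>E+Y+Y+Y=>E+Y+Y+Y+Y=>E+Y+Y+Y+Y+Y=>Y+Y+Y+Y+Y+Y=>i+Y+Y+Y+Y+Y=>i+i+Y+Y+Y+Y=>i+i+i+Y+Y+Y=>i+i+i+i+Y+Y=>i+i+i+i+i+Y=>i+i+i+i+i+i

E => E+Y   [E ::= E + Y]
E+Y => E+Y+Y   [E ::= E + Y]
E+Y+Y => E+Y+Y+Y   [E ::= E + Y]
E+Y+Y+Y => E+Y+Y+Y+Y   [E ::= E + Y]
E+Y+Y+Y+Y => E+Y+Y+Y+Y+Y   [E ::= E + Y]
E+Y+Y+Y+Y+Y => Y+Y+Y+Y+Y+Y   [E ::= Y]
Y+Y+Y+Y+Y+Y => i+Y+Y+Y+Y+Y   [Y ::= i]
i+Y+Y+Y+Y+Y => i+i+Y+Y+Y+Y   [Y ::= i]
i+i+Y+Y+Y+Y => i+i+i+Y+Y+Y   [Y ::= i]
i+i+i+Y+Y+Y => i+i+i+i+Y+Y   [Y ::= i]
i+i+i+i+Y+Y => i+i+i+i+i+Y   [Y ::= i]
i+i+i+i+i+Y => i+i+i+i+i+i   [Y ::= i]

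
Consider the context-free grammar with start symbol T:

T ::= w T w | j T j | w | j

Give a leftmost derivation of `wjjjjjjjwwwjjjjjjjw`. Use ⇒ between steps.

T ⇒ wTw ⇒ wjTjw ⇒ wjjTjjw ⇒ wjjjTjjjw ⇒ wjjjjTjjjjw ⇒ wjjjjjTjjjjjw ⇒ wjjjjjjTjjjjjjw ⇒ wjjjjjjjTjjjjjjjw ⇒ wjjjjjjjwTwjjjjjjjw ⇒ wjjjjjjjwwwjjjjjjjw

T ⇒ wTw   [T ::= w T w]
wTw ⇒ wjTjw   [T ::= j T j]
wjTjw ⇒ wjjTjjw   [T ::= j T j]
wjjTjjw ⇒ wjjjTjjjw   [T ::= j T j]
wjjjTjjjw ⇒ wjjjjTjjjjw   [T ::= j T j]
wjjjjTjjjjw ⇒ wjjjjjTjjjjjw   [T ::= j T j]
wjjjjjTjjjjjw ⇒ wjjjjjjTjjjjjjw   [T ::= j T j]
wjjjjjjTjjjjjjw ⇒ wjjjjjjjTjjjjjjjw   [T ::= j T j]
wjjjjjjjTjjjjjjjw ⇒ wjjjjjjjwTwjjjjjjjw   [T ::= w T w]
wjjjjjjjwTwjjjjjjjw ⇒ wjjjjjjjwwwjjjjjjjw   [T ::= w]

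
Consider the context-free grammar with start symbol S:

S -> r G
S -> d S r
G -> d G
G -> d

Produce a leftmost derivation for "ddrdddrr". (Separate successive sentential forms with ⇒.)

S⇒dSr⇒ddSrr⇒ddrGrr⇒ddrdGrr⇒ddrddGrr⇒ddrdddrr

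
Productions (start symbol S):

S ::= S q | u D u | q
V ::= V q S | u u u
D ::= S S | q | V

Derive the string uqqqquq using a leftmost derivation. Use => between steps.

S => Sq => uDuq => uSSuq => uSqSuq => uSqqSuq => uqqqSuq => uqqqquq

S => Sq   [S ::= S q]
Sq => uDuq   [S ::= u D u]
uDuq => uSSuq   [D ::= S S]
uSSuq => uSqSuq   [S ::= S q]
uSqSuq => uSqqSuq   [S ::= S q]
uSqqSuq => uqqqSuq   [S ::= q]
uqqqSuq => uqqqquq   [S ::= q]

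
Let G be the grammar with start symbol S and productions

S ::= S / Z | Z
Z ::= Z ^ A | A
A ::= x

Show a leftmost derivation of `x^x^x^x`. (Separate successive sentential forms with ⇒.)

S⇒Z⇒Z^A⇒Z^A^A⇒Z^A^A^A⇒A^A^A^A⇒x^A^A^A⇒x^x^A^A⇒x^x^x^A⇒x^x^x^x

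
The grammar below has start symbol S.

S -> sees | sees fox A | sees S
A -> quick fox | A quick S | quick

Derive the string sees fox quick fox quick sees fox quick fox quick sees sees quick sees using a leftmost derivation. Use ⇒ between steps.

S ⇒ sees fox A   [S -> sees fox A]
sees fox A ⇒ sees fox A quick S   [A -> A quick S]
sees fox A quick S ⇒ sees fox A quick S quick S   [A -> A quick S]
sees fox A quick S quick S ⇒ sees fox A quick S quick S quick S   [A -> A quick S]
sees fox A quick S quick S quick S ⇒ sees fox quick fox quick S quick S quick S   [A -> quick fox]
sees fox quick fox quick S quick S quick S ⇒ sees fox quick fox quick sees fox A quick S quick S   [S -> sees fox A]
sees fox quick fox quick sees fox A quick S quick S ⇒ sees fox quick fox quick sees fox quick fox quick S quick S   [A -> quick fox]
sees fox quick fox quick sees fox quick fox quick S quick S ⇒ sees fox quick fox quick sees fox quick fox quick sees S quick S   [S -> sees S]
sees fox quick fox quick sees fox quick fox quick sees S quick S ⇒ sees fox quick fox quick sees fox quick fox quick sees sees quick S   [S -> sees]
sees fox quick fox quick sees fox quick fox quick sees sees quick S ⇒ sees fox quick fox quick sees fox quick fox quick sees sees quick sees   [S -> sees]

S ⇒ sees fox A ⇒ sees fox A quick S ⇒ sees fox A quick S quick S ⇒ sees fox A quick S quick S quick S ⇒ sees fox quick fox quick S quick S quick S ⇒ sees fox quick fox quick sees fox A quick S quick S ⇒ sees fox quick fox quick sees fox quick fox quick S quick S ⇒ sees fox quick fox quick sees fox quick fox quick sees S quick S ⇒ sees fox quick fox quick sees fox quick fox quick sees sees quick S ⇒ sees fox quick fox quick sees fox quick fox quick sees sees quick sees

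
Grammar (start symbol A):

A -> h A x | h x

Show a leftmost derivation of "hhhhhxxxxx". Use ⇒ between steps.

A ⇒ hAx ⇒ hhAxx ⇒ hhhAxxx ⇒ hhhhAxxxx ⇒ hhhhhxxxxx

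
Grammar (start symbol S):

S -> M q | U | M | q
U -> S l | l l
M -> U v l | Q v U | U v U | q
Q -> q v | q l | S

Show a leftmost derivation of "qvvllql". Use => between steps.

S => U   [S -> U]
U => Sl   [U -> S l]
Sl => Mql   [S -> M q]
Mql => QvUql   [M -> Q v U]
QvUql => qvvUql   [Q -> q v]
qvvUql => qvvllql   [U -> l l]

S => U => Sl => Mql => QvUql => qvvUql => qvvllql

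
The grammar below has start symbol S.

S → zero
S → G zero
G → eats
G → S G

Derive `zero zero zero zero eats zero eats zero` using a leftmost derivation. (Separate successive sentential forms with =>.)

S => G zero => S G zero => zero G zero => zero S G zero => zero zero G zero => zero zero S G zero => zero zero G zero G zero => zero zero S G zero G zero => zero zero zero G zero G zero => zero zero zero S G zero G zero => zero zero zero zero G zero G zero => zero zero zero zero eats zero G zero => zero zero zero zero eats zero eats zero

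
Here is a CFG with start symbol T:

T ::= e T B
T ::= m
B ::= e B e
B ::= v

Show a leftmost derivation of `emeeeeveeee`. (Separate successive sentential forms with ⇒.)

T⇒eTB⇒emB⇒emeBe⇒emeeBee⇒emeeeBeee⇒emeeeeBeeee⇒emeeeeveeee

T ⇒ eTB   [T ::= e T B]
eTB ⇒ emB   [T ::= m]
emB ⇒ emeBe   [B ::= e B e]
emeBe ⇒ emeeBee   [B ::= e B e]
emeeBee ⇒ emeeeBeee   [B ::= e B e]
emeeeBeee ⇒ emeeeeBeeee   [B ::= e B e]
emeeeeBeeee ⇒ emeeeeveeee   [B ::= v]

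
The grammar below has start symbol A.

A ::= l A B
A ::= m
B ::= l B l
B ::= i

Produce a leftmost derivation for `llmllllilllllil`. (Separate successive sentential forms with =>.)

A=>lAB=>llABB=>llmBB=>llmlBlB=>llmllBllB=>llmlllBlllB=>llmllllBllllB=>llmllllillllB=>llmllllilllllBl=>llmllllilllllil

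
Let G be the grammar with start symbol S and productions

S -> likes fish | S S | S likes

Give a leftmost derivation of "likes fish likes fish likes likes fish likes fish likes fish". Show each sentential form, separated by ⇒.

S ⇒ S S ⇒ S S S ⇒ S S S S ⇒ S likes S S S ⇒ S S likes S S S ⇒ likes fish S likes S S S ⇒ likes fish likes fish likes S S S ⇒ likes fish likes fish likes likes fish S S ⇒ likes fish likes fish likes likes fish likes fish S ⇒ likes fish likes fish likes likes fish likes fish likes fish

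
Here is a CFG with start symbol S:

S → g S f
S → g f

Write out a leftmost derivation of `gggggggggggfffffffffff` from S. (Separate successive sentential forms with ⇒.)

S ⇒ gSf   [S → g S f]
gSf ⇒ ggSff   [S → g S f]
ggSff ⇒ gggSfff   [S → g S f]
gggSfff ⇒ ggggSffff   [S → g S f]
ggggSffff ⇒ gggggSfffff   [S → g S f]
gggggSfffff ⇒ ggggggSffffff   [S → g S f]
ggggggSffffff ⇒ gggggggSfffffff   [S → g S f]
gggggggSfffffff ⇒ ggggggggSffffffff   [S → g S f]
ggggggggSffffffff ⇒ gggggggggSfffffffff   [S → g S f]
gggggggggSfffffffff ⇒ ggggggggggSffffffffff   [S → g S f]
ggggggggggSffffffffff ⇒ gggggggggggfffffffffff   [S → g f]

S⇒gSf⇒ggSff⇒gggSfff⇒ggggSffff⇒gggggSfffff⇒ggggggSffffff⇒gggggggSfffffff⇒ggggggggSffffffff⇒gggggggggSfffffffff⇒ggggggggggSffffffffff⇒gggggggggggfffffffffff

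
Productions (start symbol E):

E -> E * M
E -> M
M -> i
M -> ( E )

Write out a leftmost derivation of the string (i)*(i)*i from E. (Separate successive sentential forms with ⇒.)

E ⇒ E*M   [E -> E * M]
E*M ⇒ E*M*M   [E -> E * M]
E*M*M ⇒ M*M*M   [E -> M]
M*M*M ⇒ (E)*M*M   [M -> ( E )]
(E)*M*M ⇒ (M)*M*M   [E -> M]
(M)*M*M ⇒ (i)*M*M   [M -> i]
(i)*M*M ⇒ (i)*(E)*M   [M -> ( E )]
(i)*(E)*M ⇒ (i)*(M)*M   [E -> M]
(i)*(M)*M ⇒ (i)*(i)*M   [M -> i]
(i)*(i)*M ⇒ (i)*(i)*i   [M -> i]

E ⇒ E*M ⇒ E*M*M ⇒ M*M*M ⇒ (E)*M*M ⇒ (M)*M*M ⇒ (i)*M*M ⇒ (i)*(E)*M ⇒ (i)*(M)*M ⇒ (i)*(i)*M ⇒ (i)*(i)*i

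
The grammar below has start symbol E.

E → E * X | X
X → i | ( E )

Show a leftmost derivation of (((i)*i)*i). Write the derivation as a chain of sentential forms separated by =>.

E => X   [E → X]
X => (E)   [X → ( E )]
(E) => (E*X)   [E → E * X]
(E*X) => (X*X)   [E → X]
(X*X) => ((E)*X)   [X → ( E )]
((E)*X) => ((E*X)*X)   [E → E * X]
((E*X)*X) => ((X*X)*X)   [E → X]
((X*X)*X) => (((E)*X)*X)   [X → ( E )]
(((E)*X)*X) => (((X)*X)*X)   [E → X]
(((X)*X)*X) => (((i)*X)*X)   [X → i]
(((i)*X)*X) => (((i)*i)*X)   [X → i]
(((i)*i)*X) => (((i)*i)*i)   [X → i]

E => X => (E) => (E*X) => (X*X) => ((E)*X) => ((E*X)*X) => ((X*X)*X) => (((E)*X)*X) => (((X)*X)*X) => (((i)*X)*X) => (((i)*i)*X) => (((i)*i)*i)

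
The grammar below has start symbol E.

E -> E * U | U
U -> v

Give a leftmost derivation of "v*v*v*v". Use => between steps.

E => E*U   [E -> E * U]
E*U => E*U*U   [E -> E * U]
E*U*U => E*U*U*U   [E -> E * U]
E*U*U*U => U*U*U*U   [E -> U]
U*U*U*U => v*U*U*U   [U -> v]
v*U*U*U => v*v*U*U   [U -> v]
v*v*U*U => v*v*v*U   [U -> v]
v*v*v*U => v*v*v*v   [U -> v]

E=>E*U=>E*U*U=>E*U*U*U=>U*U*U*U=>v*U*U*U=>v*v*U*U=>v*v*v*U=>v*v*v*v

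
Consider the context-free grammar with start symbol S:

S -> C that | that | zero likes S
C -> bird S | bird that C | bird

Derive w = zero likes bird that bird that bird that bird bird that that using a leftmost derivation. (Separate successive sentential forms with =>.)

S => zero likes S => zero likes C that => zero likes bird that C that => zero likes bird that bird that C that => zero likes bird that bird that bird that C that => zero likes bird that bird that bird that bird S that => zero likes bird that bird that bird that bird C that that => zero likes bird that bird that bird that bird bird that that

S => zero likes S   [S -> zero likes S]
zero likes S => zero likes C that   [S -> C that]
zero likes C that => zero likes bird that C that   [C -> bird that C]
zero likes bird that C that => zero likes bird that bird that C that   [C -> bird that C]
zero likes bird that bird that C that => zero likes bird that bird that bird that C that   [C -> bird that C]
zero likes bird that bird that bird that C that => zero likes bird that bird that bird that bird S that   [C -> bird S]
zero likes bird that bird that bird that bird S that => zero likes bird that bird that bird that bird C that that   [S -> C that]
zero likes bird that bird that bird that bird C that that => zero likes bird that bird that bird that bird bird that that   [C -> bird]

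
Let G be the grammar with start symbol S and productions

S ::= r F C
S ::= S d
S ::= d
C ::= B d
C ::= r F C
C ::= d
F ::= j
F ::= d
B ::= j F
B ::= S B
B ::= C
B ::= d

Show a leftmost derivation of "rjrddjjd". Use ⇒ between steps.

S ⇒ rFC ⇒ rjC ⇒ rjrFC ⇒ rjrdC ⇒ rjrdBd ⇒ rjrdSBd ⇒ rjrddBd ⇒ rjrddjFd ⇒ rjrddjjd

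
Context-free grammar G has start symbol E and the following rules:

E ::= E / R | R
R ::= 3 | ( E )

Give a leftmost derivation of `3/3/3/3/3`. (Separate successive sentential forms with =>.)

E => E/R   [E ::= E / R]
E/R => E/R/R   [E ::= E / R]
E/R/R => E/R/R/R   [E ::= E / R]
E/R/R/R => E/R/R/R/R   [E ::= E / R]
E/R/R/R/R => R/R/R/R/R   [E ::= R]
R/R/R/R/R => 3/R/R/R/R   [R ::= 3]
3/R/R/R/R => 3/3/R/R/R   [R ::= 3]
3/3/R/R/R => 3/3/3/R/R   [R ::= 3]
3/3/3/R/R => 3/3/3/3/R   [R ::= 3]
3/3/3/3/R => 3/3/3/3/3   [R ::= 3]

E => E/R => E/R/R => E/R/R/R => E/R/R/R/R => R/R/R/R/R => 3/R/R/R/R => 3/3/R/R/R => 3/3/3/R/R => 3/3/3/3/R => 3/3/3/3/3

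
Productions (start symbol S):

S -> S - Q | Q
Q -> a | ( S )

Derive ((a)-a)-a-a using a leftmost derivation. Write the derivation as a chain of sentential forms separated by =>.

S => S-Q => S-Q-Q => Q-Q-Q => (S)-Q-Q => (S-Q)-Q-Q => (Q-Q)-Q-Q => ((S)-Q)-Q-Q => ((Q)-Q)-Q-Q => ((a)-Q)-Q-Q => ((a)-a)-Q-Q => ((a)-a)-a-Q => ((a)-a)-a-a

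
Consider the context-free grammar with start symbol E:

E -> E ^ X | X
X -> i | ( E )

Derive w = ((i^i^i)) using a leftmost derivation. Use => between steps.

E=>X=>(E)=>(X)=>((E))=>((E^X))=>((E^X^X))=>((X^X^X))=>((i^X^X))=>((i^i^X))=>((i^i^i))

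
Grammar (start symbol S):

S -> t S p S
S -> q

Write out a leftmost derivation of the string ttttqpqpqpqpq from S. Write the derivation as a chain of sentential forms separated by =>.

S => tSpS   [S -> t S p S]
tSpS => ttSpSpS   [S -> t S p S]
ttSpSpS => tttSpSpSpS   [S -> t S p S]
tttSpSpSpS => ttttSpSpSpSpS   [S -> t S p S]
ttttSpSpSpSpS => ttttqpSpSpSpS   [S -> q]
ttttqpSpSpSpS => ttttqpqpSpSpS   [S -> q]
ttttqpqpSpSpS => ttttqpqpqpSpS   [S -> q]
ttttqpqpqpSpS => ttttqpqpqpqpS   [S -> q]
ttttqpqpqpqpS => ttttqpqpqpqpq   [S -> q]

S=>tSpS=>ttSpSpS=>tttSpSpSpS=>ttttSpSpSpSpS=>ttttqpSpSpSpS=>ttttqpqpSpSpS=>ttttqpqpqpSpS=>ttttqpqpqpqpS=>ttttqpqpqpqpq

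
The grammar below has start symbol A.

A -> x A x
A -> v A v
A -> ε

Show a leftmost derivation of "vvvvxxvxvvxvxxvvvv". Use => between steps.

A => vAv   [A -> v A v]
vAv => vvAvv   [A -> v A v]
vvAvv => vvvAvvv   [A -> v A v]
vvvAvvv => vvvvAvvvv   [A -> v A v]
vvvvAvvvv => vvvvxAxvvvv   [A -> x A x]
vvvvxAxvvvv => vvvvxxAxxvvvv   [A -> x A x]
vvvvxxAxxvvvv => vvvvxxvAvxxvvvv   [A -> v A v]
vvvvxxvAvxxvvvv => vvvvxxvxAxvxxvvvv   [A -> x A x]
vvvvxxvxAxvxxvvvv => vvvvxxvxvAvxvxxvvvv   [A -> v A v]
vvvvxxvxvAvxvxxvvvv => vvvvxxvxvvxvxxvvvv   [A -> ε]

A => vAv => vvAvv => vvvAvvv => vvvvAvvvv => vvvvxAxvvvv => vvvvxxAxxvvvv => vvvvxxvAvxxvvvv => vvvvxxvxAxvxxvvvv => vvvvxxvxvAvxvxxvvvv => vvvvxxvxvvxvxxvvvv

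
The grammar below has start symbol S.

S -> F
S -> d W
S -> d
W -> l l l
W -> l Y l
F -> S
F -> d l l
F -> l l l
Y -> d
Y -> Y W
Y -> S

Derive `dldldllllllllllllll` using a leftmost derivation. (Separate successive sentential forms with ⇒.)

S ⇒ dW   [S -> d W]
dW ⇒ dlYl   [W -> l Y l]
dlYl ⇒ dlYWl   [Y -> Y W]
dlYWl ⇒ dlYWWl   [Y -> Y W]
dlYWWl ⇒ dlYWWWl   [Y -> Y W]
dlYWWWl ⇒ dlSWWWl   [Y -> S]
dlSWWWl ⇒ dldWWWWl   [S -> d W]
dldWWWWl ⇒ dldlYlWWWl   [W -> l Y l]
dldlYlWWWl ⇒ dldlSlWWWl   [Y -> S]
dldlSlWWWl ⇒ dldldWlWWWl   [S -> d W]
dldldWlWWWl ⇒ dldldllllWWWl   [W -> l l l]
dldldllllWWWl ⇒ dldldlllllllWWl   [W -> l l l]
dldldlllllllWWl ⇒ dldldllllllllllWl   [W -> l l l]
dldldllllllllllWl ⇒ dldldllllllllllllll   [W -> l l l]

S ⇒ dW ⇒ dlYl ⇒ dlYWl ⇒ dlYWWl ⇒ dlYWWWl ⇒ dlSWWWl ⇒ dldWWWWl ⇒ dldlYlWWWl ⇒ dldlSlWWWl ⇒ dldldWlWWWl ⇒ dldldllllWWWl ⇒ dldldlllllllWWl ⇒ dldldllllllllllWl ⇒ dldldllllllllllllll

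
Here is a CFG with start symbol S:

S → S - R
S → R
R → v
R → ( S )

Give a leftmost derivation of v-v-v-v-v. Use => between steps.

S=>S-R=>S-R-R=>S-R-R-R=>S-R-R-R-R=>R-R-R-R-R=>v-R-R-R-R=>v-v-R-R-R=>v-v-v-R-R=>v-v-v-v-R=>v-v-v-v-v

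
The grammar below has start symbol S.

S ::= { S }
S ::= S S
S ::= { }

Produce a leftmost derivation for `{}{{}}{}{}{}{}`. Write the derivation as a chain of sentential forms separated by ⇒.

S ⇒ SS   [S ::= S S]
SS ⇒ SSS   [S ::= S S]
SSS ⇒ SSSS   [S ::= S S]
SSSS ⇒ SSSSS   [S ::= S S]
SSSSS ⇒ SSSSSS   [S ::= S S]
SSSSSS ⇒ {}SSSSS   [S ::= { }]
{}SSSSS ⇒ {}{S}SSSS   [S ::= { S }]
{}{S}SSSS ⇒ {}{{}}SSSS   [S ::= { }]
{}{{}}SSSS ⇒ {}{{}}{}SSS   [S ::= { }]
{}{{}}{}SSS ⇒ {}{{}}{}{}SS   [S ::= { }]
{}{{}}{}{}SS ⇒ {}{{}}{}{}{}S   [S ::= { }]
{}{{}}{}{}{}S ⇒ {}{{}}{}{}{}{}   [S ::= { }]

S ⇒ SS ⇒ SSS ⇒ SSSS ⇒ SSSSS ⇒ SSSSSS ⇒ {}SSSSS ⇒ {}{S}SSSS ⇒ {}{{}}SSSS ⇒ {}{{}}{}SSS ⇒ {}{{}}{}{}SS ⇒ {}{{}}{}{}{}S ⇒ {}{{}}{}{}{}{}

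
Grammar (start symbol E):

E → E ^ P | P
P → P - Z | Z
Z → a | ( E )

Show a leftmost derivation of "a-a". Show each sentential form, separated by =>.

E => P => P-Z => Z-Z => a-Z => a-a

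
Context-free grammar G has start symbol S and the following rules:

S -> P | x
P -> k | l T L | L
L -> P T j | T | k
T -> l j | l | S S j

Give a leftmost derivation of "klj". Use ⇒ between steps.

S ⇒ P ⇒ L ⇒ PTj ⇒ kTj ⇒ klj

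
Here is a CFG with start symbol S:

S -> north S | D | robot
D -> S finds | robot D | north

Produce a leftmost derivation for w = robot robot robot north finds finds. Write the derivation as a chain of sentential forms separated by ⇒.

S ⇒ D   [S -> D]
D ⇒ S finds   [D -> S finds]
S finds ⇒ D finds   [S -> D]
D finds ⇒ S finds finds   [D -> S finds]
S finds finds ⇒ D finds finds   [S -> D]
D finds finds ⇒ robot D finds finds   [D -> robot D]
robot D finds finds ⇒ robot robot D finds finds   [D -> robot D]
robot robot D finds finds ⇒ robot robot robot D finds finds   [D -> robot D]
robot robot robot D finds finds ⇒ robot robot robot north finds finds   [D -> north]

S ⇒ D ⇒ S finds ⇒ D finds ⇒ S finds finds ⇒ D finds finds ⇒ robot D finds finds ⇒ robot robot D finds finds ⇒ robot robot robot D finds finds ⇒ robot robot robot north finds finds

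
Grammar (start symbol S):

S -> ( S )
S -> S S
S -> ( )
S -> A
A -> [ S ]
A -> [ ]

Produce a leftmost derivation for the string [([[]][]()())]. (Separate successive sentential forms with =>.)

S => A => [S] => [(S)] => [(SS)] => [(SSS)] => [(SSSS)] => [(ASSS)] => [([S]SSS)] => [([A]SSS)] => [([[]]SSS)] => [([[]]ASS)] => [([[]][]SS)] => [([[]][]()S)] => [([[]][]()())]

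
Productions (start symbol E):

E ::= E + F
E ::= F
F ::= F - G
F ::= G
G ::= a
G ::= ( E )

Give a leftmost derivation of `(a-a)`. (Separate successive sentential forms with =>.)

E=>F=>G=>(E)=>(F)=>(F-G)=>(G-G)=>(a-G)=>(a-a)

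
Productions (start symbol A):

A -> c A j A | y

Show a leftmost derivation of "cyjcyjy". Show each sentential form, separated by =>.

A=>cAjA=>cyjA=>cyjcAjA=>cyjcyjA=>cyjcyjy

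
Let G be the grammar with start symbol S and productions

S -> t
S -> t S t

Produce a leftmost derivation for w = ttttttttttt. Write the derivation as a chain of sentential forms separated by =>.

S => tSt   [S -> t S t]
tSt => ttStt   [S -> t S t]
ttStt => tttSttt   [S -> t S t]
tttSttt => ttttStttt   [S -> t S t]
ttttStttt => tttttSttttt   [S -> t S t]
tttttSttttt => ttttttttttt   [S -> t]

S=>tSt=>ttStt=>tttSttt=>ttttStttt=>tttttSttttt=>ttttttttttt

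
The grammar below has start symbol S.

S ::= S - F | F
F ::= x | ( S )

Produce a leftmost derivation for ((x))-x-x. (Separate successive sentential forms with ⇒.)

S ⇒ S-F   [S ::= S - F]
S-F ⇒ S-F-F   [S ::= S - F]
S-F-F ⇒ F-F-F   [S ::= F]
F-F-F ⇒ (S)-F-F   [F ::= ( S )]
(S)-F-F ⇒ (F)-F-F   [S ::= F]
(F)-F-F ⇒ ((S))-F-F   [F ::= ( S )]
((S))-F-F ⇒ ((F))-F-F   [S ::= F]
((F))-F-F ⇒ ((x))-F-F   [F ::= x]
((x))-F-F ⇒ ((x))-x-F   [F ::= x]
((x))-x-F ⇒ ((x))-x-x   [F ::= x]

S ⇒ S-F ⇒ S-F-F ⇒ F-F-F ⇒ (S)-F-F ⇒ (F)-F-F ⇒ ((S))-F-F ⇒ ((F))-F-F ⇒ ((x))-F-F ⇒ ((x))-x-F ⇒ ((x))-x-x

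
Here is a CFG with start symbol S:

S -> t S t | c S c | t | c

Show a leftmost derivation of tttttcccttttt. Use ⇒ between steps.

S ⇒ tSt ⇒ ttStt ⇒ tttSttt ⇒ ttttStttt ⇒ tttttSttttt ⇒ tttttcScttttt ⇒ tttttcccttttt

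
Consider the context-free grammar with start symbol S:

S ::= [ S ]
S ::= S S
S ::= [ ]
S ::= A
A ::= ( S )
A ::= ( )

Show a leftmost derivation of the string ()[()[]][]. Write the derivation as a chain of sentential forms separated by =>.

S=>SS=>SSS=>ASS=>()SS=>()[S]S=>()[SS]S=>()[AS]S=>()[()S]S=>()[()[]]S=>()[()[]][]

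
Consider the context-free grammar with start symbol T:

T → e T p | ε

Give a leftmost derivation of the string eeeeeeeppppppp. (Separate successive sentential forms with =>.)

T=>eTp=>eeTpp=>eeeTppp=>eeeeTpppp=>eeeeeTppppp=>eeeeeeTpppppp=>eeeeeeeTppppppp=>eeeeeeeppppppp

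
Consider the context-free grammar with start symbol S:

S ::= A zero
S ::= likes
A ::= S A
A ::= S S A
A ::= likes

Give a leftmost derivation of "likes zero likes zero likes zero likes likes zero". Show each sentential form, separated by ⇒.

S ⇒ A zero   [S ::= A zero]
A zero ⇒ S S A zero   [A ::= S S A]
S S A zero ⇒ A zero S A zero   [S ::= A zero]
A zero S A zero ⇒ S A zero S A zero   [A ::= S A]
S A zero S A zero ⇒ A zero A zero S A zero   [S ::= A zero]
A zero A zero S A zero ⇒ S A zero A zero S A zero   [A ::= S A]
S A zero A zero S A zero ⇒ A zero A zero A zero S A zero   [S ::= A zero]
A zero A zero A zero S A zero ⇒ likes zero A zero A zero S A zero   [A ::= likes]
likes zero A zero A zero S A zero ⇒ likes zero likes zero A zero S A zero   [A ::= likes]
likes zero likes zero A zero S A zero ⇒ likes zero likes zero likes zero S A zero   [A ::= likes]
likes zero likes zero likes zero S A zero ⇒ likes zero likes zero likes zero likes A zero   [S ::= likes]
likes zero likes zero likes zero likes A zero ⇒ likes zero likes zero likes zero likes likes zero   [A ::= likes]

S ⇒ A zero ⇒ S S A zero ⇒ A zero S A zero ⇒ S A zero S A zero ⇒ A zero A zero S A zero ⇒ S A zero A zero S A zero ⇒ A zero A zero A zero S A zero ⇒ likes zero A zero A zero S A zero ⇒ likes zero likes zero A zero S A zero ⇒ likes zero likes zero likes zero S A zero ⇒ likes zero likes zero likes zero likes A zero ⇒ likes zero likes zero likes zero likes likes zero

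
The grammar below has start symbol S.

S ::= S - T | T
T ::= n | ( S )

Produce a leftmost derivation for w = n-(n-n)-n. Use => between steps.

S => S-T => S-T-T => T-T-T => n-T-T => n-(S)-T => n-(S-T)-T => n-(T-T)-T => n-(n-T)-T => n-(n-n)-T => n-(n-n)-n

S => S-T   [S ::= S - T]
S-T => S-T-T   [S ::= S - T]
S-T-T => T-T-T   [S ::= T]
T-T-T => n-T-T   [T ::= n]
n-T-T => n-(S)-T   [T ::= ( S )]
n-(S)-T => n-(S-T)-T   [S ::= S - T]
n-(S-T)-T => n-(T-T)-T   [S ::= T]
n-(T-T)-T => n-(n-T)-T   [T ::= n]
n-(n-T)-T => n-(n-n)-T   [T ::= n]
n-(n-n)-T => n-(n-n)-n   [T ::= n]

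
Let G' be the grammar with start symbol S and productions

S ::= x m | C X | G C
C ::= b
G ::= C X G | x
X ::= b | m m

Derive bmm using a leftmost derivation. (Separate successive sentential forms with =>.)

S => CX => bX => bmm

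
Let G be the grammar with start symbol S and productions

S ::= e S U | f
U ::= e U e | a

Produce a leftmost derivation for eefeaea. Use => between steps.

S => eSU => eeSUU => eefUU => eefeUeU => eefeaeU => eefeaea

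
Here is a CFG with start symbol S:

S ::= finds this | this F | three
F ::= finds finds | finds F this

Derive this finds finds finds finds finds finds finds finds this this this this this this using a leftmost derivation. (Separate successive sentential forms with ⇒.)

S ⇒ this F   [S ::= this F]
this F ⇒ this finds F this   [F ::= finds F this]
this finds F this ⇒ this finds finds F this this   [F ::= finds F this]
this finds finds F this this ⇒ this finds finds finds F this this this   [F ::= finds F this]
this finds finds finds F this this this ⇒ this finds finds finds finds F this this this this   [F ::= finds F this]
this finds finds finds finds F this this this this ⇒ this finds finds finds finds finds F this this this this this   [F ::= finds F this]
this finds finds finds finds finds F this this this this this ⇒ this finds finds finds finds finds finds F this this this this this this   [F ::= finds F this]
this finds finds finds finds finds finds F this this this this this this ⇒ this finds finds finds finds finds finds finds finds this this this this this this   [F ::= finds finds]

S ⇒ this F ⇒ this finds F this ⇒ this finds finds F this this ⇒ this finds finds finds F this this this ⇒ this finds finds finds finds F this this this this ⇒ this finds finds finds finds finds F this this this this this ⇒ this finds finds finds finds finds finds F this this this this this this ⇒ this finds finds finds finds finds finds finds finds this this this this this this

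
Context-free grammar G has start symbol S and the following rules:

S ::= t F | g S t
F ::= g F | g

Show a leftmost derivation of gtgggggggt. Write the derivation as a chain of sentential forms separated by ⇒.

S ⇒ gSt ⇒ gtFt ⇒ gtgFt ⇒ gtggFt ⇒ gtgggFt ⇒ gtggggFt ⇒ gtgggggFt ⇒ gtggggggFt ⇒ gtgggggggt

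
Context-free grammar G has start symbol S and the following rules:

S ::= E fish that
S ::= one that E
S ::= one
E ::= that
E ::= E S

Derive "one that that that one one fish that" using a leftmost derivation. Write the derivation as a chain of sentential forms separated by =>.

S => one that E   [S ::= one that E]
one that E => one that E S   [E ::= E S]
one that E S => one that that S   [E ::= that]
one that that S => one that that E fish that   [S ::= E fish that]
one that that E fish that => one that that E S fish that   [E ::= E S]
one that that E S fish that => one that that E S S fish that   [E ::= E S]
one that that E S S fish that => one that that that S S fish that   [E ::= that]
one that that that S S fish that => one that that that one S fish that   [S ::= one]
one that that that one S fish that => one that that that one one fish that   [S ::= one]

S => one that E => one that E S => one that that S => one that that E fish that => one that that E S fish that => one that that E S S fish that => one that that that S S fish that => one that that that one S fish that => one that that that one one fish that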